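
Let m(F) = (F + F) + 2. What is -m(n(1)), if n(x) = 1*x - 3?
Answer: 2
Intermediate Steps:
n(x) = -3 + x (n(x) = x - 3 = -3 + x)
m(F) = 2 + 2*F (m(F) = 2*F + 2 = 2 + 2*F)
-m(n(1)) = -(2 + 2*(-3 + 1)) = -(2 + 2*(-2)) = -(2 - 4) = -1*(-2) = 2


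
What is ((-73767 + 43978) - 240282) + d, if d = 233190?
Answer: -36881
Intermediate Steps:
((-73767 + 43978) - 240282) + d = ((-73767 + 43978) - 240282) + 233190 = (-29789 - 240282) + 233190 = -270071 + 233190 = -36881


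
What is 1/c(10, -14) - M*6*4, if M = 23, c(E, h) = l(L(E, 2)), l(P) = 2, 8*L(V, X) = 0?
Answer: -1103/2 ≈ -551.50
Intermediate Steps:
L(V, X) = 0 (L(V, X) = (⅛)*0 = 0)
c(E, h) = 2
1/c(10, -14) - M*6*4 = 1/2 - 23*6*4 = ½ - 23*24 = ½ - 1*552 = ½ - 552 = -1103/2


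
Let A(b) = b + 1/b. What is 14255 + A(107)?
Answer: 1536735/107 ≈ 14362.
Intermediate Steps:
14255 + A(107) = 14255 + (107 + 1/107) = 14255 + 11450/107 = 1536735/107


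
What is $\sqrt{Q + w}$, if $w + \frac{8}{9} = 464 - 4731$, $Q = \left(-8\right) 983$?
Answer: $\frac{i \sqrt{109187}}{3} \approx 110.14 i$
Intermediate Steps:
$Q = -7864$
$w = - \frac{38411}{9}$ ($w = - \frac{8}{9} + \left(464 - 4731\right) = - \frac{8}{9} - 4267 = - \frac{38411}{9} \approx -4267.9$)
$\sqrt{Q + w} = \sqrt{-7864 - \frac{38411}{9}} = \sqrt{- \frac{109187}{9}} = \frac{i \sqrt{109187}}{3}$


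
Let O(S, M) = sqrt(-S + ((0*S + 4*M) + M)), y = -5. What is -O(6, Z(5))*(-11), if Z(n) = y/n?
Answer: 11*I*sqrt(11) ≈ 36.483*I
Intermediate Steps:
Z(n) = -5/n
O(S, M) = sqrt(-S + 5*M) (O(S, M) = sqrt(-S + ((0 + 4*M) + M)) = sqrt(-S + (4*M + M)) = sqrt(-S + 5*M))
-O(6, Z(5))*(-11) = -sqrt(-1*6 + 5*(-5/5))*(-11) = -sqrt(-6 + 5*(-5*1/5))*(-11) = -sqrt(-6 + 5*(-1))*(-11) = -sqrt(-6 - 5)*(-11) = -sqrt(-11)*(-11) = -I*sqrt(11)*(-11) = 11*I*sqrt(11)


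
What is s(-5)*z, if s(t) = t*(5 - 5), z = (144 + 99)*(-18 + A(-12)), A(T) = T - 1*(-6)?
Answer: 0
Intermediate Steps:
A(T) = 6 + T (A(T) = T + 6 = 6 + T)
z = -5832 (z = (144 + 99)*(-18 + (6 - 12)) = 243*(-18 - 6) = 243*(-24) = -5832)
s(t) = 0 (s(t) = t*0 = 0)
s(-5)*z = 0*(-5832) = 0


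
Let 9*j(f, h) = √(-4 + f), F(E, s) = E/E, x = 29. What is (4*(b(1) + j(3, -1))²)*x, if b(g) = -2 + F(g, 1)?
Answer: 9280/81 - 232*I/9 ≈ 114.57 - 25.778*I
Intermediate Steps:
F(E, s) = 1
b(g) = -1 (b(g) = -2 + 1 = -1)
j(f, h) = √(-4 + f)/9
(4*(b(1) + j(3, -1))²)*x = (4*(-1 + √(-4 + 3)/9)²)*29 = (4*(-1 + √(-1)/9)²)*29 = (4*(-1 + I/9)²)*29 = 116*(-1 + I/9)²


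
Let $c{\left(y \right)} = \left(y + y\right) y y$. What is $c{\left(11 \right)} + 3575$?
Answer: $6237$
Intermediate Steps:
$c{\left(y \right)} = 2 y^{3}$ ($c{\left(y \right)} = 2 y y y = 2 y^{2} y = 2 y^{3}$)
$c{\left(11 \right)} + 3575 = 2 \cdot 11^{3} + 3575 = 2 \cdot 1331 + 3575 = 2662 + 3575 = 6237$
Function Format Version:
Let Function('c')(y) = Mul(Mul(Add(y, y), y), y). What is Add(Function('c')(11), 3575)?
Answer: 6237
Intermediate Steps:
Function('c')(y) = Mul(2, Pow(y, 3)) (Function('c')(y) = Mul(Mul(Mul(2, y), y), y) = Mul(Mul(2, Pow(y, 2)), y) = Mul(2, Pow(y, 3)))
Add(Function('c')(11), 3575) = Add(Mul(2, Pow(11, 3)), 3575) = Add(Mul(2, 1331), 3575) = Add(2662, 3575) = 6237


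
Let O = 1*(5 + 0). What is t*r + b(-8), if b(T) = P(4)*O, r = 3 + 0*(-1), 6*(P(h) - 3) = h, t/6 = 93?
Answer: 5077/3 ≈ 1692.3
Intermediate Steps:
t = 558 (t = 6*93 = 558)
P(h) = 3 + h/6
O = 5 (O = 1*5 = 5)
r = 3 (r = 3 + 0 = 3)
b(T) = 55/3 (b(T) = (3 + (1/6)*4)*5 = (3 + 2/3)*5 = (11/3)*5 = 55/3)
t*r + b(-8) = 558*3 + 55/3 = 1674 + 55/3 = 5077/3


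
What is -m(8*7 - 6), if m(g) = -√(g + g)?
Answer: 10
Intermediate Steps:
m(g) = -√2*√g (m(g) = -√(2*g) = -√2*√g)
-m(8*7 - 6) = -(-1)*√2*√(8*7 - 6) = -(-1)*√2*√(56 - 6) = -(-1)*√2*√50 = -(-1)*√2*5*√2 = -1*(-10) = 10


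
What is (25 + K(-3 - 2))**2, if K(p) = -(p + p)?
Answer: 1225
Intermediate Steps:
K(p) = -2*p
(25 + K(-3 - 2))**2 = (25 - 2*(-3 - 2))**2 = (25 - 2*(-5))**2 = (25 + 10)**2 = 35**2 = 1225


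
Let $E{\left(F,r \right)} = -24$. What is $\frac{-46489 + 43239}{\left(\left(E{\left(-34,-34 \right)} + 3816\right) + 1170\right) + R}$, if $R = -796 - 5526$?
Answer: $\frac{325}{136} \approx 2.3897$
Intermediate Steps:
$R = -6322$ ($R = -796 - 5526 = -6322$)
$\frac{-46489 + 43239}{\left(\left(E{\left(-34,-34 \right)} + 3816\right) + 1170\right) + R} = \frac{-46489 + 43239}{\left(\left(-24 + 3816\right) + 1170\right) - 6322} = - \frac{3250}{\left(3792 + 1170\right) - 6322} = - \frac{3250}{4962 - 6322} = - \frac{3250}{-1360} = \left(-3250\right) \left(- \frac{1}{1360}\right) = \frac{325}{136}$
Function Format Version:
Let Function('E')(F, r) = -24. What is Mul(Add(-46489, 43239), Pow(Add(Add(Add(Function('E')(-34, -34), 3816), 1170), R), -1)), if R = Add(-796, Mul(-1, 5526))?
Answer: Rational(325, 136) ≈ 2.3897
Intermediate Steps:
R = -6322 (R = Add(-796, -5526) = -6322)
Mul(Add(-46489, 43239), Pow(Add(Add(Add(Function('E')(-34, -34), 3816), 1170), R), -1)) = Mul(Add(-46489, 43239), Pow(Add(Add(Add(-24, 3816), 1170), -6322), -1)) = Mul(-3250, Pow(Add(Add(3792, 1170), -6322), -1)) = Mul(-3250, Pow(Add(4962, -6322), -1)) = Mul(-3250, Pow(-1360, -1)) = Mul(-3250, Rational(-1, 1360)) = Rational(325, 136)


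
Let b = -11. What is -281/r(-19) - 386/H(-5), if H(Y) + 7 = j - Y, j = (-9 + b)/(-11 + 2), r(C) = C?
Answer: -32722/19 ≈ -1722.2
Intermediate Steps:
j = 20/9 (j = (-9 - 11)/(-11 + 2) = -20/(-9) = -20*(-⅑) = 20/9 ≈ 2.2222)
H(Y) = -43/9 - Y (H(Y) = -7 + (20/9 - Y) = -43/9 - Y)
-281/r(-19) - 386/H(-5) = -281/(-19) - 386/(-43/9 - 1*(-5)) = -281*(-1/19) - 386/(-43/9 + 5) = 281/19 - 386/2/9 = 281/19 - 386*9/2 = 281/19 - 1737 = -32722/19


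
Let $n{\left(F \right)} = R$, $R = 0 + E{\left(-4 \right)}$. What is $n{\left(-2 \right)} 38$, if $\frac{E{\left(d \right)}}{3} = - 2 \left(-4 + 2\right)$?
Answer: $456$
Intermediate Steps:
$E{\left(d \right)} = 12$ ($E{\left(d \right)} = 3 \left(- 2 \left(-4 + 2\right)\right) = 3 \left(\left(-2\right) \left(-2\right)\right) = 3 \cdot 4 = 12$)
$R = 12$ ($R = 0 + 12 = 12$)
$n{\left(F \right)} = 12$
$n{\left(-2 \right)} 38 = 12 \cdot 38 = 456$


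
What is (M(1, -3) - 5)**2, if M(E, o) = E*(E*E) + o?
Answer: 49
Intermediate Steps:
M(E, o) = o + E**3 (M(E, o) = E*E**2 + o = E**3 + o = o + E**3)
(M(1, -3) - 5)**2 = ((-3 + 1**3) - 5)**2 = ((-3 + 1) - 5)**2 = (-2 - 5)**2 = (-7)**2 = 49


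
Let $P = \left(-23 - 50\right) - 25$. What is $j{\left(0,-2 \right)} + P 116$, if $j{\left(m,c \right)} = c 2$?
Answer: $-11372$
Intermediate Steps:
$P = -98$ ($P = -73 - 25 = -98$)
$j{\left(m,c \right)} = 2 c$
$j{\left(0,-2 \right)} + P 116 = 2 \left(-2\right) - 11368 = -4 - 11368 = -11372$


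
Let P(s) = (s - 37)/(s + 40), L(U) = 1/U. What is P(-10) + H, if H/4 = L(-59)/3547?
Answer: -9835951/6278190 ≈ -1.5667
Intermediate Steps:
H = -4/209273 (H = 4*(1/(-59*3547)) = 4*(-1/59*1/3547) = 4*(-1/209273) = -4/209273 ≈ -1.9114e-5)
P(s) = (-37 + s)/(40 + s)
P(-10) + H = (-37 - 10)/(40 - 10) - 4/209273 = -47/30 - 4/209273 = -9835951/6278190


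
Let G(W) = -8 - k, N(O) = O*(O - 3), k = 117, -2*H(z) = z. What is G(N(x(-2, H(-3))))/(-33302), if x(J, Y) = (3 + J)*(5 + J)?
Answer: 125/33302 ≈ 0.0037535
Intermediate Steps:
H(z) = -z/2
N(O) = O*(-3 + O)
G(W) = -125 (G(W) = -8 - 1*117 = -8 - 117 = -125)
G(N(x(-2, H(-3))))/(-33302) = -125/(-33302) = -125*(-1/33302) = 125/33302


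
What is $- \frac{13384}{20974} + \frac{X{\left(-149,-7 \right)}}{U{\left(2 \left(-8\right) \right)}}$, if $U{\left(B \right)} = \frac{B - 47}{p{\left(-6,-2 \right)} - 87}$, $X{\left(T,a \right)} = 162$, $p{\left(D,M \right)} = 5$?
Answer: $\frac{15431968}{73409} \approx 210.22$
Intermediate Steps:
$U{\left(B \right)} = \frac{47}{82} - \frac{B}{82}$ ($U{\left(B \right)} = \frac{B - 47}{5 - 87} = \frac{-47 + B}{-82} = \left(-47 + B\right) \left(- \frac{1}{82}\right) = \frac{47}{82} - \frac{B}{82}$)
$- \frac{13384}{20974} + \frac{X{\left(-149,-7 \right)}}{U{\left(2 \left(-8\right) \right)}} = - \frac{13384}{20974} + \frac{162}{\frac{47}{82} - \frac{2 \left(-8\right)}{82}} = \left(-13384\right) \frac{1}{20974} + \frac{162}{\frac{47}{82} - - \frac{8}{41}} = - \frac{6692}{10487} + \frac{162}{\frac{47}{82} + \frac{8}{41}} = - \frac{6692}{10487} + \frac{162}{\frac{63}{82}} = - \frac{6692}{10487} + 162 \cdot \frac{82}{63} = - \frac{6692}{10487} + \frac{1476}{7} = \frac{15431968}{73409}$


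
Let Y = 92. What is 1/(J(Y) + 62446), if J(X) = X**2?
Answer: 1/70910 ≈ 1.4102e-5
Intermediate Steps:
1/(J(Y) + 62446) = 1/(92**2 + 62446) = 1/(8464 + 62446) = 1/70910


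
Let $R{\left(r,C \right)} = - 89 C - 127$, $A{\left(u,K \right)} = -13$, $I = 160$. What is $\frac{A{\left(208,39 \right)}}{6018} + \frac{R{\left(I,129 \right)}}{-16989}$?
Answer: $\frac{7737343}{11359978} \approx 0.68111$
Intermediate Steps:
$R{\left(r,C \right)} = -127 - 89 C$
$\frac{A{\left(208,39 \right)}}{6018} + \frac{R{\left(I,129 \right)}}{-16989} = - \frac{13}{6018} + \frac{-127 - 11481}{-16989} = \left(-13\right) \frac{1}{6018} + \left(-127 - 11481\right) \left(- \frac{1}{16989}\right) = - \frac{13}{6018} - - \frac{11608}{16989} = - \frac{13}{6018} + \frac{11608}{16989} = \frac{7737343}{11359978}$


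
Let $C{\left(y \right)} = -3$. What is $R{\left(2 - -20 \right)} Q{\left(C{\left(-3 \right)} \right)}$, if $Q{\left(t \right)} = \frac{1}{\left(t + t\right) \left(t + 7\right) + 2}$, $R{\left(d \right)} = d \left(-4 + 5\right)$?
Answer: $-1$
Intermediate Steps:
$R{\left(d \right)} = d$ ($R{\left(d \right)} = d 1 = d$)
$Q{\left(t \right)} = \frac{1}{2 + 2 t \left(7 + t\right)}$ ($Q{\left(t \right)} = \frac{1}{2 t \left(7 + t\right) + 2} = \frac{1}{2 + 2 t \left(7 + t\right)}$)
$R{\left(2 - -20 \right)} Q{\left(C{\left(-3 \right)} \right)} = \left(2 - -20\right) \frac{1}{2 \left(1 + \left(-3\right)^{2} + 7 \left(-3\right)\right)} = \left(2 + 20\right) \frac{1}{2 \left(1 + 9 - 21\right)} = 22 \frac{1}{2 \left(-11\right)} = 22 \cdot \frac{1}{2} \left(- \frac{1}{11}\right) = 22 \left(- \frac{1}{22}\right) = -1$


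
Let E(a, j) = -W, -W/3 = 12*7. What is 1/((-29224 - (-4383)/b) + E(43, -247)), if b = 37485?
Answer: -4165/120667893 ≈ -3.4516e-5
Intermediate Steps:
W = -252 (W = -36*7 = -3*84 = -252)
E(a, j) = 252 (E(a, j) = -1*(-252) = 252)
1/((-29224 - (-4383)/b) + E(43, -247)) = 1/((-29224 - (-4383)/37485) + 252) = 1/((-29224 - 1*(-487/4165)) + 252) = 1/((-29224 + 487/4165) + 252) = 1/(-121717473/4165 + 252) = 1/(-120667893/4165) = -4165/120667893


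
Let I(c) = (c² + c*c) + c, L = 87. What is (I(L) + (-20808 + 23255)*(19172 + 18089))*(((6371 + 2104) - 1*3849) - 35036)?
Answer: -2773175845720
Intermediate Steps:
I(c) = c + 2*c² (I(c) = (c² + c²) + c = 2*c² + c = c + 2*c²)
(I(L) + (-20808 + 23255)*(19172 + 18089))*(((6371 + 2104) - 1*3849) - 35036) = (87*(1 + 2*87) + (-20808 + 23255)*(19172 + 18089))*(((6371 + 2104) - 1*3849) - 35036) = (87*(1 + 174) + 2447*37261)*((8475 - 3849) - 35036) = (87*175 + 91177667)*(4626 - 35036) = (15225 + 91177667)*(-30410) = 91192892*(-30410) = -2773175845720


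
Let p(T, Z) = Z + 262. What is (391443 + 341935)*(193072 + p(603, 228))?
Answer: 141954112436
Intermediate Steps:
p(T, Z) = 262 + Z
(391443 + 341935)*(193072 + p(603, 228)) = (391443 + 341935)*(193072 + (262 + 228)) = 733378*(193072 + 490) = 733378*193562 = 141954112436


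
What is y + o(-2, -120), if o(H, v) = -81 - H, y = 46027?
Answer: 45948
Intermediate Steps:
y + o(-2, -120) = 46027 + (-81 - 1*(-2)) = 46027 + (-81 + 2) = 46027 - 79 = 45948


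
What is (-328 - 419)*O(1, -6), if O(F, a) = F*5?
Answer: -3735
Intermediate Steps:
O(F, a) = 5*F
(-328 - 419)*O(1, -6) = (-328 - 419)*(5*1) = -747*5 = -3735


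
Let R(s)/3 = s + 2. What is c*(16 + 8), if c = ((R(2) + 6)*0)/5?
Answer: 0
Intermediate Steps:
R(s) = 6 + 3*s (R(s) = 3*(s + 2) = 3*(2 + s) = 6 + 3*s)
c = 0 (c = (((6 + 3*2) + 6)*0)/5 = (((6 + 6) + 6)*0)*(⅕) = ((12 + 6)*0)*(⅕) = (18*0)*(⅕) = 0*(⅕) = 0)
c*(16 + 8) = 0*(16 + 8) = 0*24 = 0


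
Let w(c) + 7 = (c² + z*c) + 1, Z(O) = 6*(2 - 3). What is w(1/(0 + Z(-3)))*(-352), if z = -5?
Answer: 16280/9 ≈ 1808.9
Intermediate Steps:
Z(O) = -6 (Z(O) = 6*(-1) = -6)
w(c) = -6 + c² - 5*c (w(c) = -7 + ((c² - 5*c) + 1) = -7 + (1 + c² - 5*c) = -6 + c² - 5*c)
w(1/(0 + Z(-3)))*(-352) = (-6 + (1/(0 - 6))² - 5/(0 - 6))*(-352) = (-6 + (1/(-6))² - 5/(-6))*(-352) = (-6 + (-⅙)² - 5*(-⅙))*(-352) = (-6 + 1/36 + ⅚)*(-352) = -185/36*(-352) = 16280/9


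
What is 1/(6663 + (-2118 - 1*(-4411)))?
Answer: 1/8956 ≈ 0.00011166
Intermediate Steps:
1/(6663 + (-2118 - 1*(-4411))) = 1/(6663 + (-2118 + 4411)) = 1/(6663 + 2293) = 1/8956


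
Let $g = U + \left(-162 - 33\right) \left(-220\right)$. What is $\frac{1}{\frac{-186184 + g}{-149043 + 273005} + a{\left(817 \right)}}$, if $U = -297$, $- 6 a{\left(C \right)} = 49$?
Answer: $- \frac{185943}{1733906} \approx -0.10724$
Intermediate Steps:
$a{\left(C \right)} = - \frac{49}{6}$ ($a{\left(C \right)} = \left(- \frac{1}{6}\right) 49 = - \frac{49}{6}$)
$g = 42603$ ($g = -297 + \left(-162 - 33\right) \left(-220\right) = -297 - -42900 = -297 + 42900 = 42603$)
$\frac{1}{\frac{-186184 + g}{-149043 + 273005} + a{\left(817 \right)}} = \frac{1}{\frac{-186184 + 42603}{-149043 + 273005} - \frac{49}{6}} = \frac{1}{- \frac{143581}{123962} - \frac{49}{6}} = \frac{1}{- \frac{1733906}{185943}} = - \frac{185943}{1733906}$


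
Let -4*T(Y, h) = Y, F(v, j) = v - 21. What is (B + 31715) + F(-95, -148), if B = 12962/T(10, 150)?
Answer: 132071/5 ≈ 26414.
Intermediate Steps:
F(v, j) = -21 + v
T(Y, h) = -Y/4
B = -25924/5 (B = 12962/((-¼*10)) = 12962/(-5/2) = 12962*(-⅖) = -25924/5 ≈ -5184.8)
(B + 31715) + F(-95, -148) = (-25924/5 + 31715) + (-21 - 95) = 132651/5 - 116 = 132071/5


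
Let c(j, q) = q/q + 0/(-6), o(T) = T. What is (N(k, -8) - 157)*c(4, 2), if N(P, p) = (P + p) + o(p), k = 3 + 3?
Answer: -167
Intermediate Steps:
k = 6
c(j, q) = 1 (c(j, q) = 1 + 0*(-⅙) = 1 + 0 = 1)
N(P, p) = P + 2*p (N(P, p) = (P + p) + p = P + 2*p)
(N(k, -8) - 157)*c(4, 2) = ((6 + 2*(-8)) - 157)*1 = ((6 - 16) - 157)*1 = (-10 - 157)*1 = -167*1 = -167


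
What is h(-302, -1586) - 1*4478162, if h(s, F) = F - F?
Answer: -4478162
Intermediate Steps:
h(s, F) = 0
h(-302, -1586) - 1*4478162 = 0 - 1*4478162 = 0 - 4478162 = -4478162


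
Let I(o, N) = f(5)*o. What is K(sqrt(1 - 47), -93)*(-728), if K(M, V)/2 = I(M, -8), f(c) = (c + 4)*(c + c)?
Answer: -131040*I*sqrt(46) ≈ -8.8876e+5*I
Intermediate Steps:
f(c) = 2*c*(4 + c) (f(c) = (4 + c)*(2*c) = 2*c*(4 + c))
I(o, N) = 90*o (I(o, N) = (2*5*(4 + 5))*o = (2*5*9)*o = 90*o)
K(M, V) = 180*M (K(M, V) = 2*(90*M) = 180*M)
K(sqrt(1 - 47), -93)*(-728) = (180*sqrt(1 - 47))*(-728) = (180*sqrt(-46))*(-728) = (180*(I*sqrt(46)))*(-728) = (180*I*sqrt(46))*(-728) = -131040*I*sqrt(46)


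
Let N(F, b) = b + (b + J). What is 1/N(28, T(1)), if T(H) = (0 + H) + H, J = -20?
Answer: -1/16 ≈ -0.062500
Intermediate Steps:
T(H) = 2*H (T(H) = H + H = 2*H)
N(F, b) = -20 + 2*b (N(F, b) = b + (b - 20) = b + (-20 + b) = -20 + 2*b)
1/N(28, T(1)) = 1/(-20 + 2*(2*1)) = 1/(-20 + 2*2) = 1/(-20 + 4) = 1/(-16) = -1/16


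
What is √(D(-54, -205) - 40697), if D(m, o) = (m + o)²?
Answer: 4*√1649 ≈ 162.43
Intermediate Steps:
√(D(-54, -205) - 40697) = √((-54 - 205)² - 40697) = √((-259)² - 40697) = √(67081 - 40697) = √26384 = 4*√1649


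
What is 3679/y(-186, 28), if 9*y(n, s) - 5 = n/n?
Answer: 11037/2 ≈ 5518.5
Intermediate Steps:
y(n, s) = ⅔ (y(n, s) = 5/9 + (n/n)/9 = 5/9 + (⅑)*1 = 5/9 + ⅑ = ⅔)
3679/y(-186, 28) = 3679/(⅔) = 3679*(3/2) = 11037/2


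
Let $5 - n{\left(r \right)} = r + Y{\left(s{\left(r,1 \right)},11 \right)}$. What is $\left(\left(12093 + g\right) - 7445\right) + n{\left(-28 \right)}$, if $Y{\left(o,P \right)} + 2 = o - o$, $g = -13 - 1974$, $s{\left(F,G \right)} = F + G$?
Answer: $2696$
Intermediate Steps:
$g = -1987$ ($g = -13 - 1974 = -1987$)
$Y{\left(o,P \right)} = -2$ ($Y{\left(o,P \right)} = -2 + \left(o - o\right) = -2 + 0 = -2$)
$n{\left(r \right)} = 7 - r$ ($n{\left(r \right)} = 5 - \left(r - 2\right) = 5 - \left(-2 + r\right) = 7 - r$)
$\left(\left(12093 + g\right) - 7445\right) + n{\left(-28 \right)} = \left(\left(12093 - 1987\right) - 7445\right) + \left(7 - -28\right) = \left(10106 - 7445\right) + \left(7 + 28\right) = 2661 + 35 = 2696$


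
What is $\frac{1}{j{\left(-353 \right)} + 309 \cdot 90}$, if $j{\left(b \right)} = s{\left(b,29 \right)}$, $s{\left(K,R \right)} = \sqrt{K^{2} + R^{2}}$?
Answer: $\frac{2781}{77327065} - \frac{\sqrt{5018}}{154654130} \approx 3.5506 \cdot 10^{-5}$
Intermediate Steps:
$j{\left(b \right)} = \sqrt{841 + b^{2}}$ ($j{\left(b \right)} = \sqrt{b^{2} + 29^{2}} = \sqrt{b^{2} + 841} = \sqrt{841 + b^{2}}$)
$\frac{1}{j{\left(-353 \right)} + 309 \cdot 90} = \frac{1}{\sqrt{841 + \left(-353\right)^{2}} + 309 \cdot 90} = \frac{1}{\sqrt{841 + 124609} + 27810} = \frac{1}{\sqrt{125450} + 27810} = \frac{1}{5 \sqrt{5018} + 27810} = \frac{1}{27810 + 5 \sqrt{5018}}$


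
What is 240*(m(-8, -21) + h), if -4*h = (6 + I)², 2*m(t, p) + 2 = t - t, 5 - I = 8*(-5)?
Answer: -156300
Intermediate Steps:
I = 45 (I = 5 - 8*(-5) = 5 - 1*(-40) = 5 + 40 = 45)
m(t, p) = -1 (m(t, p) = -1 + (t - t)/2 = -1 + (½)*0 = -1 + 0 = -1)
h = -2601/4 (h = -(6 + 45)²/4 = -¼*51² = -¼*2601 = -2601/4 ≈ -650.25)
240*(m(-8, -21) + h) = 240*(-1 - 2601/4) = 240*(-2605/4) = -156300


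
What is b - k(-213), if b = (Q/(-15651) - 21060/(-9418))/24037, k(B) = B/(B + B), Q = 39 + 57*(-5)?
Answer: -590402803265/1181026891122 ≈ -0.49991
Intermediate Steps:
Q = -246 (Q = 39 - 285 = -246)
k(B) = 1/2 (k(B) = B/((2*B)) = (1/(2*B))*B = 1/2)
b = 55321148/590513445561 (b = (-246/(-15651) - 21060/(-9418))/24037 = (-246*(-1/15651) - 21060*(-1/9418))*(1/24037) = (82/5217 + 10530/4709)*(1/24037) = (55321148/24566853)*(1/24037) = 55321148/590513445561 ≈ 9.3683e-5)
b - k(-213) = 55321148/590513445561 - 1*1/2 = 55321148/590513445561 - 1/2 = -590402803265/1181026891122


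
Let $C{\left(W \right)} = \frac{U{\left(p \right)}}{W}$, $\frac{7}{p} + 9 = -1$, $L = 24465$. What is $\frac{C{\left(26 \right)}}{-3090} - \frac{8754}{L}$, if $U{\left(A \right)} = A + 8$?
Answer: $- \frac{468983303}{1310345400} \approx -0.35791$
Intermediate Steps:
$p = - \frac{7}{10}$ ($p = \frac{7}{-9 - 1} = \frac{7}{-10} = 7 \left(- \frac{1}{10}\right) = - \frac{7}{10} \approx -0.7$)
$U{\left(A \right)} = 8 + A$
$C{\left(W \right)} = \frac{73}{10 W}$ ($C{\left(W \right)} = \frac{8 - \frac{7}{10}}{W} = \frac{73}{10 W}$)
$\frac{C{\left(26 \right)}}{-3090} - \frac{8754}{L} = \frac{\frac{73}{10} \cdot \frac{1}{26}}{-3090} - \frac{8754}{24465} = \frac{73}{10} \cdot \frac{1}{26} \left(- \frac{1}{3090}\right) - \frac{2918}{8155} = \frac{73}{260} \left(- \frac{1}{3090}\right) - \frac{2918}{8155} = - \frac{73}{803400} - \frac{2918}{8155} = - \frac{468983303}{1310345400}$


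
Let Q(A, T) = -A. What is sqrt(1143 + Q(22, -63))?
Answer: sqrt(1121) ≈ 33.481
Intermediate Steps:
sqrt(1143 + Q(22, -63)) = sqrt(1143 - 1*22) = sqrt(1143 - 22) = sqrt(1121)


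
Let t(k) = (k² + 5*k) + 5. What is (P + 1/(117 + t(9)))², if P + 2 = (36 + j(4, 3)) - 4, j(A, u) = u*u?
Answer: 93566929/61504 ≈ 1521.3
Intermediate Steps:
t(k) = 5 + k² + 5*k
j(A, u) = u²
P = 39 (P = -2 + ((36 + 3²) - 4) = -2 + ((36 + 9) - 4) = -2 + (45 - 4) = -2 + 41 = 39)
(P + 1/(117 + t(9)))² = (39 + 1/(117 + (5 + 9² + 5*9)))² = (39 + 1/(117 + (5 + 81 + 45)))² = (39 + 1/(117 + 131))² = (39 + 1/248)² = (9673/248)² = 93566929/61504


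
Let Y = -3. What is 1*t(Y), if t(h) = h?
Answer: -3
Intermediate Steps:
1*t(Y) = 1*(-3) = -3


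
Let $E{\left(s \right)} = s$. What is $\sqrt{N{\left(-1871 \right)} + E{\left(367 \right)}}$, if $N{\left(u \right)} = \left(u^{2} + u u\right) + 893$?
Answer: $\sqrt{7002542} \approx 2646.2$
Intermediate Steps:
$N{\left(u \right)} = 893 + 2 u^{2}$ ($N{\left(u \right)} = \left(u^{2} + u^{2}\right) + 893 = 2 u^{2} + 893 = 893 + 2 u^{2}$)
$\sqrt{N{\left(-1871 \right)} + E{\left(367 \right)}} = \sqrt{\left(893 + 2 \left(-1871\right)^{2}\right) + 367} = \sqrt{\left(893 + 2 \cdot 3500641\right) + 367} = \sqrt{\left(893 + 7001282\right) + 367} = \sqrt{7002175 + 367} = \sqrt{7002542}$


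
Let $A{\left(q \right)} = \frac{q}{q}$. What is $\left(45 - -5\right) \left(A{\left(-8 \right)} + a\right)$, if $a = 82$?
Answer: $4150$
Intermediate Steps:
$A{\left(q \right)} = 1$
$\left(45 - -5\right) \left(A{\left(-8 \right)} + a\right) = \left(45 - -5\right) \left(1 + 82\right) = \left(45 + 5\right) 83 = 50 \cdot 83 = 4150$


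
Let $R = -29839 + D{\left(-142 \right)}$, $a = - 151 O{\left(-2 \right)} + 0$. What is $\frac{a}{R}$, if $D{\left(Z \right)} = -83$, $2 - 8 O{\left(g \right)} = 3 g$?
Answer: $\frac{151}{29922} \approx 0.0050465$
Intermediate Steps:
$O{\left(g \right)} = \frac{1}{4} - \frac{3 g}{8}$
$a = -151$ ($a = - 151 \left(\frac{1}{4} - - \frac{3}{4}\right) + 0 = - 151 \left(\frac{1}{4} + \frac{3}{4}\right) + 0 = \left(-151\right) 1 + 0 = -151 + 0 = -151$)
$R = -29922$ ($R = -29839 - 83 = -29922$)
$\frac{a}{R} = - \frac{151}{-29922} = \left(-151\right) \left(- \frac{1}{29922}\right) = \frac{151}{29922}$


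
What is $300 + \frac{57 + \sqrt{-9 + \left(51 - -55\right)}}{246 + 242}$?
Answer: $\frac{146457}{488} + \frac{\sqrt{97}}{488} \approx 300.14$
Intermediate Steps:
$300 + \frac{57 + \sqrt{-9 + \left(51 - -55\right)}}{246 + 242} = 300 + \frac{57 + \sqrt{-9 + \left(51 + 55\right)}}{488} = 300 + \left(57 + \sqrt{-9 + 106}\right) \frac{1}{488} = 300 + \left(57 + \sqrt{97}\right) \frac{1}{488} = 300 + \left(\frac{57}{488} + \frac{\sqrt{97}}{488}\right) = \frac{146457}{488} + \frac{\sqrt{97}}{488}$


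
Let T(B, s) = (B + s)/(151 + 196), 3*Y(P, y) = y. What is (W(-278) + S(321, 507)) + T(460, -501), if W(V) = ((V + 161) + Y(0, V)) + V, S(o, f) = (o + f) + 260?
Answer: 624824/1041 ≈ 600.21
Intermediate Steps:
Y(P, y) = y/3
S(o, f) = 260 + f + o (S(o, f) = (f + o) + 260 = 260 + f + o)
T(B, s) = B/347 + s/347 (T(B, s) = (B + s)/347 = (B + s)*(1/347) = B/347 + s/347)
W(V) = 161 + 7*V/3 (W(V) = ((V + 161) + V/3) + V = ((161 + V) + V/3) + V = (161 + 4*V/3) + V = 161 + 7*V/3)
(W(-278) + S(321, 507)) + T(460, -501) = ((161 + (7/3)*(-278)) + (260 + 507 + 321)) + ((1/347)*460 + (1/347)*(-501)) = ((161 - 1946/3) + 1088) + (460/347 - 501/347) = (-1463/3 + 1088) - 41/347 = 1801/3 - 41/347 = 624824/1041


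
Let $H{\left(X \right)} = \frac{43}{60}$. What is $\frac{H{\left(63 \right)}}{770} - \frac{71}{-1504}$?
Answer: $\frac{418109}{8685600} \approx 0.048138$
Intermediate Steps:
$H{\left(X \right)} = \frac{43}{60}$ ($H{\left(X \right)} = 43 \cdot \frac{1}{60} = \frac{43}{60}$)
$\frac{H{\left(63 \right)}}{770} - \frac{71}{-1504} = \frac{43}{60 \cdot 770} - \frac{71}{-1504} = \frac{43}{60} \cdot \frac{1}{770} - - \frac{71}{1504} = \frac{43}{46200} + \frac{71}{1504} = \frac{418109}{8685600}$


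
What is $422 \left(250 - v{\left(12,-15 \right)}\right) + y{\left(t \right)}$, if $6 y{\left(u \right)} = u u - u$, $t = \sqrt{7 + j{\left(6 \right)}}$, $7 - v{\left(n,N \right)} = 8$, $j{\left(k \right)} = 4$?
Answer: $\frac{635543}{6} - \frac{\sqrt{11}}{6} \approx 1.0592 \cdot 10^{5}$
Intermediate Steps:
$v{\left(n,N \right)} = -1$ ($v{\left(n,N \right)} = 7 - 8 = -1$)
$t = \sqrt{11}$ ($t = \sqrt{7 + 4} = \sqrt{11} \approx 3.3166$)
$y{\left(u \right)} = - \frac{u}{6} + \frac{u^{2}}{6}$ ($y{\left(u \right)} = \frac{u u - u}{6} = \frac{u^{2} - u}{6} = - \frac{u}{6} + \frac{u^{2}}{6}$)
$422 \left(250 - v{\left(12,-15 \right)}\right) + y{\left(t \right)} = 422 \left(250 - -1\right) + \frac{\sqrt{11} \left(-1 + \sqrt{11}\right)}{6} = 422 \left(250 + 1\right) + \frac{\sqrt{11} \left(-1 + \sqrt{11}\right)}{6} = 422 \cdot 251 + \frac{\sqrt{11} \left(-1 + \sqrt{11}\right)}{6} = 105922 + \frac{\sqrt{11} \left(-1 + \sqrt{11}\right)}{6}$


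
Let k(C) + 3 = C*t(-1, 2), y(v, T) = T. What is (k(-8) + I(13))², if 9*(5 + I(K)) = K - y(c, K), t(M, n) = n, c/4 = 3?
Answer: 576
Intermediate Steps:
c = 12 (c = 4*3 = 12)
k(C) = -3 + 2*C (k(C) = -3 + C*2 = -3 + 2*C)
I(K) = -5 (I(K) = -5 + (K - K)/9 = -5 + (⅑)*0 = -5 + 0 = -5)
(k(-8) + I(13))² = ((-3 + 2*(-8)) - 5)² = ((-3 - 16) - 5)² = (-19 - 5)² = (-24)² = 576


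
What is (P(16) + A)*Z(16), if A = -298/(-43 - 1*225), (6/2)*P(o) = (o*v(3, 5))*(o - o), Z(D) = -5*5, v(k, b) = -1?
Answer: -3725/134 ≈ -27.798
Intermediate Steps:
Z(D) = -25
P(o) = 0 (P(o) = ((o*(-1))*(o - o))/3 = (-o*0)/3 = (1/3)*0 = 0)
A = 149/134 (A = -298/(-43 - 225) = -298/(-268) = -298*(-1/268) = 149/134 ≈ 1.1119)
(P(16) + A)*Z(16) = (0 + 149/134)*(-25) = (149/134)*(-25) = -3725/134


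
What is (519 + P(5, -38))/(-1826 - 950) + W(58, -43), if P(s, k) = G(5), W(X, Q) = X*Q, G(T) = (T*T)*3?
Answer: -3461969/1388 ≈ -2494.2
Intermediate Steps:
G(T) = 3*T² (G(T) = T²*3 = 3*T²)
W(X, Q) = Q*X
P(s, k) = 75 (P(s, k) = 3*5² = 3*25 = 75)
(519 + P(5, -38))/(-1826 - 950) + W(58, -43) = (519 + 75)/(-1826 - 950) - 43*58 = 594/(-2776) - 2494 = 594*(-1/2776) - 2494 = -297/1388 - 2494 = -3461969/1388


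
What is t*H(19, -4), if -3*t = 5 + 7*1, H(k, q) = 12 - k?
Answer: 28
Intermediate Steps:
t = -4 (t = -(5 + 7*1)/3 = -(5 + 7)/3 = -⅓*12 = -4)
t*H(19, -4) = -4*(12 - 1*19) = -4*(12 - 19) = -4*(-7) = 28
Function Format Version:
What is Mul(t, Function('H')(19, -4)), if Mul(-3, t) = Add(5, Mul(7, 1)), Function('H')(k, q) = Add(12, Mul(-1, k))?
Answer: 28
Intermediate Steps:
t = -4 (t = Mul(Rational(-1, 3), Add(5, Mul(7, 1))) = Mul(Rational(-1, 3), Add(5, 7)) = Mul(Rational(-1, 3), 12) = -4)
Mul(t, Function('H')(19, -4)) = Mul(-4, Add(12, Mul(-1, 19))) = Mul(-4, Add(12, -19)) = Mul(-4, -7) = 28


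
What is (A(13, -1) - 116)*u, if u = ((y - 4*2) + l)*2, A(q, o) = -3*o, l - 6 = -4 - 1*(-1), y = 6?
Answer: -226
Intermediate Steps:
l = 3 (l = 6 + (-4 - 1*(-1)) = 6 + (-4 + 1) = 6 - 3 = 3)
u = 2 (u = ((6 - 4*2) + 3)*2 = ((6 - 8) + 3)*2 = (-2 + 3)*2 = 1*2 = 2)
(A(13, -1) - 116)*u = (-3*(-1) - 116)*2 = (3 - 116)*2 = -113*2 = -226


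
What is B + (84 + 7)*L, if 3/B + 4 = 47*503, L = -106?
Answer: -76000833/7879 ≈ -9646.0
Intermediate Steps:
B = 1/7879 (B = 3/(-4 + 47*503) = 3/(-4 + 23641) = 3/23637 = 3*(1/23637) = 1/7879 ≈ 0.00012692)
B + (84 + 7)*L = 1/7879 + (84 + 7)*(-106) = 1/7879 + 91*(-106) = 1/7879 - 9646 = -76000833/7879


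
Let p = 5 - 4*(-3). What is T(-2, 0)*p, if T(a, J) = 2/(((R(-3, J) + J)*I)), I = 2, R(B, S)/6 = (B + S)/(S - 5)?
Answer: 85/18 ≈ 4.7222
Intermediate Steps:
R(B, S) = 6*(B + S)/(-5 + S) (R(B, S) = 6*((B + S)/(S - 5)) = 6*((B + S)/(-5 + S)) = 6*(B + S)/(-5 + S))
T(a, J) = 2/(2*J + 12*(-3 + J)/(-5 + J)) (T(a, J) = 2/(((6*(-3 + J)/(-5 + J) + J)*2)) = 2/(((J + 6*(-3 + J)/(-5 + J))*2)) = 2/(2*J + 12*(-3 + J)/(-5 + J)))
p = 17 (p = 5 + 12 = 17)
T(-2, 0)*p = ((-5 + 0)/(-18 + 0 + 0**2))*17 = (-5/(-18 + 0 + 0))*17 = (-5/(-18))*17 = -1/18*(-5)*17 = (5/18)*17 = 85/18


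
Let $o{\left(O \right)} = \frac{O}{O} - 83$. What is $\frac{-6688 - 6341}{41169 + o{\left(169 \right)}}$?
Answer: $- \frac{13029}{41087} \approx -0.31711$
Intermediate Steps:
$o{\left(O \right)} = -82$ ($o{\left(O \right)} = 1 - 83 = -82$)
$\frac{-6688 - 6341}{41169 + o{\left(169 \right)}} = \frac{-6688 - 6341}{41169 - 82} = - \frac{13029}{41087}$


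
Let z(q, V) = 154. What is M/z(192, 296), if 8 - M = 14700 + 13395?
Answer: -28087/154 ≈ -182.38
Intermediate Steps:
M = -28087 (M = 8 - (14700 + 13395) = 8 - 1*28095 = 8 - 28095 = -28087)
M/z(192, 296) = -28087/154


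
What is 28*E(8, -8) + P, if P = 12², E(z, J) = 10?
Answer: 424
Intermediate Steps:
P = 144
28*E(8, -8) + P = 28*10 + 144 = 280 + 144 = 424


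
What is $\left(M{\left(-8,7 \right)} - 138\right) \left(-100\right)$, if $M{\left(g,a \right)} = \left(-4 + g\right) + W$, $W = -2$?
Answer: $15200$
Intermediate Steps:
$M{\left(g,a \right)} = -6 + g$ ($M{\left(g,a \right)} = \left(-4 + g\right) - 2 = -6 + g$)
$\left(M{\left(-8,7 \right)} - 138\right) \left(-100\right) = \left(\left(-6 - 8\right) - 138\right) \left(-100\right) = \left(-14 - 138\right) \left(-100\right) = \left(-152\right) \left(-100\right) = 15200$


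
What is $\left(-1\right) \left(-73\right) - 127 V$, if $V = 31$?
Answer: $-3864$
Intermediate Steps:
$\left(-1\right) \left(-73\right) - 127 V = \left(-1\right) \left(-73\right) - 3937 = 73 - 3937 = -3864$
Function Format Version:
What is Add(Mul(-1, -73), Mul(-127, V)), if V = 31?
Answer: -3864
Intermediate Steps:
Add(Mul(-1, -73), Mul(-127, V)) = Add(Mul(-1, -73), Mul(-127, 31)) = Add(73, -3937) = -3864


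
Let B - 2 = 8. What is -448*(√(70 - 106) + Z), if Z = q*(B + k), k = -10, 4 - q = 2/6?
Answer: -2688*I ≈ -2688.0*I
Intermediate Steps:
q = 11/3 (q = 4 - 2/6 = 4 - 1*⅓ = 4 - ⅓ = 11/3 ≈ 3.6667)
B = 10 (B = 2 + 8 = 10)
Z = 0 (Z = 11*(10 - 10)/3 = (11/3)*0 = 0)
-448*(√(70 - 106) + Z) = -448*(√(70 - 106) + 0) = -448*(√(-36) + 0) = -448*(6*I + 0) = -2688*I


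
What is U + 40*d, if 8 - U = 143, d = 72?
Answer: 2745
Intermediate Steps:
U = -135 (U = 8 - 1*143 = 8 - 143 = -135)
U + 40*d = -135 + 40*72 = -135 + 2880 = 2745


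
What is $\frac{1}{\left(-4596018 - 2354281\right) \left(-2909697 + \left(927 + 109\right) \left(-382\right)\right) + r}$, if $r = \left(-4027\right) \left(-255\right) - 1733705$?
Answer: $\frac{1}{22973858172431} \approx 4.3528 \cdot 10^{-14}$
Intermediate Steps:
$r = -706820$ ($r = 1026885 - 1733705 = -706820$)
$\frac{1}{\left(-4596018 - 2354281\right) \left(-2909697 + \left(927 + 109\right) \left(-382\right)\right) + r} = \frac{1}{\left(-4596018 - 2354281\right) \left(-2909697 + \left(927 + 109\right) \left(-382\right)\right) - 706820} = \frac{1}{- 6950299 \left(-2909697 + 1036 \left(-382\right)\right) - 706820} = \frac{1}{- 6950299 \left(-2909697 - 395752\right) - 706820} = \frac{1}{\left(-6950299\right) \left(-3305449\right) - 706820} = \frac{1}{22973858879251 - 706820} = \frac{1}{22973858172431}$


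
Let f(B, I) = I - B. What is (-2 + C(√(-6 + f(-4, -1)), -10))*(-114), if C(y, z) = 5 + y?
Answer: -342 - 114*I*√3 ≈ -342.0 - 197.45*I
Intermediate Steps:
(-2 + C(√(-6 + f(-4, -1)), -10))*(-114) = (-2 + (5 + √(-6 + (-1 - 1*(-4)))))*(-114) = (-2 + (5 + √(-6 + (-1 + 4))))*(-114) = (-2 + (5 + √(-6 + 3)))*(-114) = (-2 + (5 + √(-3)))*(-114) = (-2 + (5 + I*√3))*(-114) = (3 + I*√3)*(-114) = -342 - 114*I*√3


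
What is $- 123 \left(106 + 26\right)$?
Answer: $-16236$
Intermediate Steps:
$- 123 \left(106 + 26\right) = \left(-123\right) 132 = -16236$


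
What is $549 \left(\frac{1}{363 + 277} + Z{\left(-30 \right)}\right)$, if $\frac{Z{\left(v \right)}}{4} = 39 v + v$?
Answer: $- \frac{1686527451}{640} \approx -2.6352 \cdot 10^{6}$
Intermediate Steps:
$Z{\left(v \right)} = 160 v$ ($Z{\left(v \right)} = 4 \left(39 v + v\right) = 4 \cdot 40 v = 160 v$)
$549 \left(\frac{1}{363 + 277} + Z{\left(-30 \right)}\right) = 549 \left(\frac{1}{363 + 277} + 160 \left(-30\right)\right) = 549 \left(\frac{1}{640} - 4800\right) = 549 \left(- \frac{3071999}{640}\right) = - \frac{1686527451}{640}$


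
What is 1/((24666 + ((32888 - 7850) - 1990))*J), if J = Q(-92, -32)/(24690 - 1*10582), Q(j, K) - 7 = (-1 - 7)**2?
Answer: 7054/1693847 ≈ 0.0041645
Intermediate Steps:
Q(j, K) = 71 (Q(j, K) = 7 + (-1 - 7)**2 = 7 + (-8)**2 = 7 + 64 = 71)
J = 71/14108 (J = 71/(24690 - 1*10582) = 71/(24690 - 10582) = 71/14108 ≈ 0.0050326)
1/((24666 + ((32888 - 7850) - 1990))*J) = 1/((24666 + ((32888 - 7850) - 1990))*(71/14108)) = (14108/71)/(24666 + (25038 - 1990)) = (14108/71)/(24666 + 23048) = (14108/71)/47714 = (1/47714)*(14108/71) = 7054/1693847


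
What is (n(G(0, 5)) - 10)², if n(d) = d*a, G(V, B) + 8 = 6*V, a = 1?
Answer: 324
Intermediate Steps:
G(V, B) = -8 + 6*V
n(d) = d (n(d) = d*1 = d)
(n(G(0, 5)) - 10)² = ((-8 + 6*0) - 10)² = ((-8 + 0) - 10)² = (-8 - 10)² = (-18)² = 324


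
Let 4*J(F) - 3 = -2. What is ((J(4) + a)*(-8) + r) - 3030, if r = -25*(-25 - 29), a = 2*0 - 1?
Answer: -1674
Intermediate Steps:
a = -1 (a = 0 - 1 = -1)
J(F) = 1/4 (J(F) = 3/4 + (1/4)*(-2) = 3/4 - 1/2 = 1/4)
r = 1350 (r = -25*(-54) = 1350)
((J(4) + a)*(-8) + r) - 3030 = ((1/4 - 1)*(-8) + 1350) - 3030 = (-3/4*(-8) + 1350) - 3030 = (6 + 1350) - 3030 = 1356 - 3030 = -1674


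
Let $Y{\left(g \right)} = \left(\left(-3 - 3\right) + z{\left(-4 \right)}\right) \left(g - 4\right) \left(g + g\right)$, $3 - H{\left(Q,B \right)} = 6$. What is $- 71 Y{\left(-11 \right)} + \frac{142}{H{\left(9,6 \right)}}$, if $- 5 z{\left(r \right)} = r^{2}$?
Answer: $\frac{646526}{3} \approx 2.1551 \cdot 10^{5}$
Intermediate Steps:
$H{\left(Q,B \right)} = -3$ ($H{\left(Q,B \right)} = 3 - 6 = -3$)
$z{\left(r \right)} = - \frac{r^{2}}{5}$
$Y{\left(g \right)} = - \frac{92 g \left(-4 + g\right)}{5}$ ($Y{\left(g \right)} = \left(\left(-3 - 3\right) - \frac{\left(-4\right)^{2}}{5}\right) \left(g - 4\right) \left(g + g\right) = \left(-6 - \frac{16}{5}\right) \left(-4 + g\right) 2 g = \left(-6 - \frac{16}{5}\right) 2 g \left(-4 + g\right) = - \frac{46 \cdot 2 g \left(-4 + g\right)}{5} = - \frac{92 g \left(-4 + g\right)}{5}$)
$- 71 Y{\left(-11 \right)} + \frac{142}{H{\left(9,6 \right)}} = - 71 \cdot \frac{92}{5} \left(-11\right) \left(4 - -11\right) + \frac{142}{-3} = - 71 \cdot \frac{92}{5} \left(-11\right) \left(4 + 11\right) + 142 \left(- \frac{1}{3}\right) = - 71 \cdot \frac{92}{5} \left(-11\right) 15 - \frac{142}{3} = \left(-71\right) \left(-3036\right) - \frac{142}{3} = 215556 - \frac{142}{3} = \frac{646526}{3}$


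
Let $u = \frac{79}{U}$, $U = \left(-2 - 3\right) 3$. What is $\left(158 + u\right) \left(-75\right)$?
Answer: $-11455$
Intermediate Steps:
$U = -15$ ($U = \left(-5\right) 3 = -15$)
$u = - \frac{79}{15}$ ($u = \frac{79}{-15} = 79 \left(- \frac{1}{15}\right) = - \frac{79}{15} \approx -5.2667$)
$\left(158 + u\right) \left(-75\right) = \left(158 - \frac{79}{15}\right) \left(-75\right) = \frac{2291}{15} \left(-75\right) = -11455$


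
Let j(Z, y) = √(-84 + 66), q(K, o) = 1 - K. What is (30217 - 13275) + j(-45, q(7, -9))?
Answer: 16942 + 3*I*√2 ≈ 16942.0 + 4.2426*I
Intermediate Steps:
j(Z, y) = 3*I*√2 (j(Z, y) = √(-18) = 3*I*√2)
(30217 - 13275) + j(-45, q(7, -9)) = (30217 - 13275) + 3*I*√2 = 16942 + 3*I*√2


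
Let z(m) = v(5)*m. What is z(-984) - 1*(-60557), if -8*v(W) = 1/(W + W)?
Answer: 605693/10 ≈ 60569.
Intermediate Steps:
v(W) = -1/(16*W) (v(W) = -1/(8*(W + W)) = -1/(2*W)/8 = -1/(16*W))
z(m) = -m/80 (z(m) = (-1/16/5)*m = (-1/16*⅕)*m = -m/80)
z(-984) - 1*(-60557) = -1/80*(-984) - 1*(-60557) = 123/10 + 60557 = 605693/10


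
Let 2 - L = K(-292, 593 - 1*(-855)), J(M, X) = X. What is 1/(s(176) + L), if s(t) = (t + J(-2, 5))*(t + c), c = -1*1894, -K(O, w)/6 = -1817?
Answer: -1/321858 ≈ -3.1070e-6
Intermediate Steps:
K(O, w) = 10902 (K(O, w) = -6*(-1817) = 10902)
c = -1894
L = -10900 (L = 2 - 1*10902 = 2 - 10902 = -10900)
s(t) = (-1894 + t)*(5 + t) (s(t) = (t + 5)*(t - 1894) = (5 + t)*(-1894 + t) = (-1894 + t)*(5 + t))
1/(s(176) + L) = 1/((-9470 + 176² - 1889*176) - 10900) = 1/((-9470 + 30976 - 332464) - 10900) = 1/(-310958 - 10900) = 1/(-321858) = -1/321858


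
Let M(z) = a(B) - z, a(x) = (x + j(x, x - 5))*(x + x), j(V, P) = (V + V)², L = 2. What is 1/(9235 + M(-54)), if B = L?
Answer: 1/9361 ≈ 0.00010683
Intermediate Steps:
B = 2
j(V, P) = 4*V² (j(V, P) = (2*V)² = 4*V²)
a(x) = 2*x*(x + 4*x²) (a(x) = (x + 4*x²)*(x + x) = (x + 4*x²)*(2*x) = 2*x*(x + 4*x²))
M(z) = 72 - z (M(z) = 2²*(2 + 8*2) - z = 4*(2 + 16) - z = 4*18 - z = 72 - z)
1/(9235 + M(-54)) = 1/(9235 + (72 - 1*(-54))) = 1/(9235 + (72 + 54)) = 1/(9235 + 126) = 1/9361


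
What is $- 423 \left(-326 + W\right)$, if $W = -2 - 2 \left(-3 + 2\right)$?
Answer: $137898$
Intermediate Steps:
$W = 0$ ($W = -2 - -2 = -2 + 2 = 0$)
$- 423 \left(-326 + W\right) = - 423 \left(-326 + 0\right) = \left(-423\right) \left(-326\right) = 137898$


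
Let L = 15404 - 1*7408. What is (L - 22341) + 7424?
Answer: -6921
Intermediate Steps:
L = 7996 (L = 15404 - 7408 = 7996)
(L - 22341) + 7424 = (7996 - 22341) + 7424 = -14345 + 7424 = -6921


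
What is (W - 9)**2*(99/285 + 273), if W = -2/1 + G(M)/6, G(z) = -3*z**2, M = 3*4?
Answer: 178893552/95 ≈ 1.8831e+6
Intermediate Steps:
M = 12
W = -74 (W = -2/1 - 3*12**2/6 = -2*1 - 3*144*(1/6) = -2 - 432*1/6 = -2 - 72 = -74)
(W - 9)**2*(99/285 + 273) = (-74 - 9)**2*(99/285 + 273) = (-83)**2*(99*(1/285) + 273) = 6889*(33/95 + 273) = 6889*(25968/95) = 178893552/95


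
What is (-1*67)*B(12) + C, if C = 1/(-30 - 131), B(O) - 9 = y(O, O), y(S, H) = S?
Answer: -226528/161 ≈ -1407.0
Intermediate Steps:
B(O) = 9 + O
C = -1/161 (C = 1/(-161) = -1/161 ≈ -0.0062112)
(-1*67)*B(12) + C = (-1*67)*(9 + 12) - 1/161 = -67*21 - 1/161 = -1407 - 1/161 = -226528/161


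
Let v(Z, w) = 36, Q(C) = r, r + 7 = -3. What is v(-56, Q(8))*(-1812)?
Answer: -65232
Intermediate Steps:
r = -10 (r = -7 - 3 = -10)
Q(C) = -10
v(-56, Q(8))*(-1812) = 36*(-1812) = -65232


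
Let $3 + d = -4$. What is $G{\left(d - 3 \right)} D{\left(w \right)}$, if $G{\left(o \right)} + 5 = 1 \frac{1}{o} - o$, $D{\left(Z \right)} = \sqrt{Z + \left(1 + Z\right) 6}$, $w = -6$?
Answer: $\frac{147 i}{5} \approx 29.4 i$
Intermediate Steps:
$d = -7$ ($d = -3 - 4 = -7$)
$D{\left(Z \right)} = \sqrt{6 + 7 Z}$ ($D{\left(Z \right)} = \sqrt{Z + \left(6 + 6 Z\right)} = \sqrt{6 + 7 Z}$)
$G{\left(o \right)} = -5 + \frac{1}{o} - o$ ($G{\left(o \right)} = -5 - \left(o - \frac{1}{o}\right) = -5 + \frac{1}{o} - o$)
$G{\left(d - 3 \right)} D{\left(w \right)} = \left(-5 + \frac{1}{-7 - 3} - \left(-7 - 3\right)\right) \sqrt{6 + 7 \left(-6\right)} = \left(-5 + \frac{1}{-10} - -10\right) \sqrt{6 - 42} = \left(-5 - \frac{1}{10} + 10\right) \sqrt{-36} = \frac{49 \cdot 6 i}{10} = \frac{147 i}{5}$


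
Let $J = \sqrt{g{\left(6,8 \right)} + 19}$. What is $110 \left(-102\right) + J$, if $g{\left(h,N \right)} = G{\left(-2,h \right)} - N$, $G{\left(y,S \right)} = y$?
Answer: $-11217$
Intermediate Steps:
$g{\left(h,N \right)} = -2 - N$
$J = 3$ ($J = \sqrt{\left(-2 - 8\right) + 19} = \sqrt{-10 + 19} = \sqrt{9} = 3$)
$110 \left(-102\right) + J = 110 \left(-102\right) + 3 = -11220 + 3 = -11217$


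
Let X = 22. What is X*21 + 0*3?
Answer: 462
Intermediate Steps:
X*21 + 0*3 = 22*21 + 0*3 = 462 + 0 = 462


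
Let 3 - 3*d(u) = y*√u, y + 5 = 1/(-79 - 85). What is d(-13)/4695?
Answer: 1/4695 + 821*I*√13/2309940 ≈ 0.00021299 + 0.0012815*I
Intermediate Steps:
y = -821/164 (y = -5 + 1/(-79 - 85) = -5 + 1/(-164) = -5 - 1/164 = -821/164 ≈ -5.0061)
d(u) = 1 + 821*√u/492 (d(u) = 1 - (-821)*√u/492 = 1 + 821*√u/492)
d(-13)/4695 = (1 + 821*√(-13)/492)/4695 = (1 + 821*(I*√13)/492)*(1/4695) = (1 + 821*I*√13/492)*(1/4695) = 1/4695 + 821*I*√13/2309940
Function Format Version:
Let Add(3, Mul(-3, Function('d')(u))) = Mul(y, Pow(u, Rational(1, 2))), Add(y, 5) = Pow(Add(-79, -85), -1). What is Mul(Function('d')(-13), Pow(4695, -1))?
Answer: Add(Rational(1, 4695), Mul(Rational(821, 2309940), I, Pow(13, Rational(1, 2)))) ≈ Add(0.00021299, Mul(0.0012815, I))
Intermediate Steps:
y = Rational(-821, 164) (y = Add(-5, Pow(Add(-79, -85), -1)) = Add(-5, Pow(-164, -1)) = Add(-5, Rational(-1, 164)) = Rational(-821, 164) ≈ -5.0061)
Function('d')(u) = Add(1, Mul(Rational(821, 492), Pow(u, Rational(1, 2)))) (Function('d')(u) = Add(1, Mul(Rational(-1, 3), Mul(Rational(-821, 164), Pow(u, Rational(1, 2))))) = Add(1, Mul(Rational(821, 492), Pow(u, Rational(1, 2)))))
Mul(Function('d')(-13), Pow(4695, -1)) = Mul(Add(1, Mul(Rational(821, 492), Pow(-13, Rational(1, 2)))), Pow(4695, -1)) = Mul(Add(1, Mul(Rational(821, 492), Mul(I, Pow(13, Rational(1, 2))))), Rational(1, 4695)) = Mul(Add(1, Mul(Rational(821, 492), I, Pow(13, Rational(1, 2)))), Rational(1, 4695)) = Add(Rational(1, 4695), Mul(Rational(821, 2309940), I, Pow(13, Rational(1, 2))))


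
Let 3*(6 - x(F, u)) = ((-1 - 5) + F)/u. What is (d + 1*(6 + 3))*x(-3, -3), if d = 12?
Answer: 105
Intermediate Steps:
x(F, u) = 6 - (-6 + F)/(3*u) (x(F, u) = 6 - ((-1 - 5) + F)/(3*u) = 6 - (-6 + F)/(3*u))
(d + 1*(6 + 3))*x(-3, -3) = (12 + 1*(6 + 3))*((1/3)*(6 - 1*(-3) + 18*(-3))/(-3)) = (12 + 1*9)*((1/3)*(-1/3)*(6 + 3 - 54)) = (12 + 9)*((1/3)*(-1/3)*(-45)) = 21*5 = 105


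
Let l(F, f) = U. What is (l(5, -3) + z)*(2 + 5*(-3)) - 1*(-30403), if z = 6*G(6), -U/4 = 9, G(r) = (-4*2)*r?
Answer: 34615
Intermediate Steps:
G(r) = -8*r
U = -36 (U = -4*9 = -36)
l(F, f) = -36
z = -288 (z = 6*(-8*6) = 6*(-48) = -288)
(l(5, -3) + z)*(2 + 5*(-3)) - 1*(-30403) = (-36 - 288)*(2 + 5*(-3)) - 1*(-30403) = -324*(2 - 15) + 30403 = -324*(-13) + 30403 = 4212 + 30403 = 34615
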